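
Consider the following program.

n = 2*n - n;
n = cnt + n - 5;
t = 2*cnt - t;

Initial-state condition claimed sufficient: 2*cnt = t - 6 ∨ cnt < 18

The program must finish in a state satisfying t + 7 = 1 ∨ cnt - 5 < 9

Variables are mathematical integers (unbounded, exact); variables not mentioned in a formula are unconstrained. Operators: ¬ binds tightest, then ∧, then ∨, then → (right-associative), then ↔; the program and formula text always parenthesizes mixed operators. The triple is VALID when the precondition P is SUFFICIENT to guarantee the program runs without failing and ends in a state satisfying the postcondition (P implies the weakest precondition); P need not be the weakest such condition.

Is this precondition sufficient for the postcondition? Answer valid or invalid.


Working backward. After the program, the postcondition t + 7 = 1 ∨ cnt - 5 < 9 must hold; in canonical form it is t = -6 ∨ cnt < 14.
Before t := 2*cnt - t: 2*cnt = t - 6 ∨ cnt < 14
Before n := cnt + n - 5: 2*cnt = t - 6 ∨ cnt < 14
Before n := 2*n - n: 2*cnt = t - 6 ∨ cnt < 14
The weakest precondition is 2*cnt = t - 6 ∨ cnt < 14.
Check whether 2*cnt = t - 6 ∨ cnt < 18 implies it.
Countermodel: at the initial state cnt = 14, t = 35, the precondition holds but the weakest precondition fails.
Answer: invalid


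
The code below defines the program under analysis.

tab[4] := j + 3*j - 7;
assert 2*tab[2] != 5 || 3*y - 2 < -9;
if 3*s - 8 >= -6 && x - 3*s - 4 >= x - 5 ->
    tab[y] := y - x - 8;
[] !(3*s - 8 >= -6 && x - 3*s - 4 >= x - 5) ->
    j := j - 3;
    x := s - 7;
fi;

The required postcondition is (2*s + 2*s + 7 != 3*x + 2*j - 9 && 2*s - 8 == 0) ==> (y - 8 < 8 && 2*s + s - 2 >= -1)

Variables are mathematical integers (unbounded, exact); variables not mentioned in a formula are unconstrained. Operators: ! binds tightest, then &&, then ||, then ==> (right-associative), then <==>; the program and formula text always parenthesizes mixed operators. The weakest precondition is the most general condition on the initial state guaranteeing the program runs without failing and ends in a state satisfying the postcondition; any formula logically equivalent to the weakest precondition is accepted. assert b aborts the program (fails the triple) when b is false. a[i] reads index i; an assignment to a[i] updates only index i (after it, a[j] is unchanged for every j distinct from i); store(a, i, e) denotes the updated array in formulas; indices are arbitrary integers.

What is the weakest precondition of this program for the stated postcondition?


Working backward. After the program, the postcondition (2*s + 2*s + 7 != 3*x + 2*j - 9 && 2*s - 8 == 0) ==> (y - 8 < 8 && 2*s + s - 2 >= -1) must hold; in canonical form it is (4*s != 2*j + 3*x - 16 && 2*s == 8) ==> (y < 16 && 3*s >= 1).
Then branch requires (4*s != 2*j + 3*x - 16 && 2*s == 8) ==> (y < 16 && 3*s >= 1); else branch requires (s != 2*j - 43 && 2*s == 8) ==> (y < 16 && 3*s >= 1).
Before the if: ((3*s >= 2 && 3*s <= 1) ==> ((4*s != 2*j + 3*x - 16 && 2*s == 8) ==> (y < 16 && 3*s >= 1))) && ((!(3*s >= 2 && 3*s <= 1)) ==> ((s != 2*j - 43 && 2*s == 8) ==> (y < 16 && 3*s >= 1)))
Before assert 2*tab[2] != 5 || 3*y - 2 < -9: (2*tab[2] != 5 || 3*y < -7) && ((3*s >= 2 && 3*s <= 1) ==> ((4*s != 2*j + 3*x - 16 && 2*s == 8) ==> (y < 16 && 3*s >= 1))) && ((!(3*s >= 2 && 3*s <= 1)) ==> ((s != 2*j - 43 && 2*s == 8) ==> (y < 16 && 3*s >= 1)))
Before tab[4] := j + 3*j - 7: (2*tab[2] != 5 || 3*y < -7) && ((3*s >= 2 && 3*s <= 1) ==> ((4*s != 2*j + 3*x - 16 && 2*s == 8) ==> (y < 16 && 3*s >= 1))) && ((!(3*s >= 2 && 3*s <= 1)) ==> ((s != 2*j - 43 && 2*s == 8) ==> (y < 16 && 3*s >= 1)))
Answer: WP = (2*tab[2] != 5 || 3*y < -7) && ((3*s >= 2 && 3*s <= 1) ==> ((4*s != 2*j + 3*x - 16 && 2*s == 8) ==> (y < 16 && 3*s >= 1))) && ((!(3*s >= 2 && 3*s <= 1)) ==> ((s != 2*j - 43 && 2*s == 8) ==> (y < 16 && 3*s >= 1)))


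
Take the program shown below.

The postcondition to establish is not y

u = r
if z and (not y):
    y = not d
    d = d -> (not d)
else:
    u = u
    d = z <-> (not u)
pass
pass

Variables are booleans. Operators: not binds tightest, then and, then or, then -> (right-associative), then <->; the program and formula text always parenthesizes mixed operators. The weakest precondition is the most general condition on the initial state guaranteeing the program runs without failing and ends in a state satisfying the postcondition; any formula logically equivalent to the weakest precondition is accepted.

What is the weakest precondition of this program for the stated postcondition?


Working backward. After the program, not y must hold.
Before skip: not y
Before skip: not y
Then branch requires d; else branch requires not y.
Before the if: ((z and (not y)) -> d) and ((not (z and (not y))) -> (not y))
Before u := r: ((z and (not y)) -> d) and ((not (z and (not y))) -> (not y))
Answer: WP = ((z and (not y)) -> d) and ((not (z and (not y))) -> (not y))


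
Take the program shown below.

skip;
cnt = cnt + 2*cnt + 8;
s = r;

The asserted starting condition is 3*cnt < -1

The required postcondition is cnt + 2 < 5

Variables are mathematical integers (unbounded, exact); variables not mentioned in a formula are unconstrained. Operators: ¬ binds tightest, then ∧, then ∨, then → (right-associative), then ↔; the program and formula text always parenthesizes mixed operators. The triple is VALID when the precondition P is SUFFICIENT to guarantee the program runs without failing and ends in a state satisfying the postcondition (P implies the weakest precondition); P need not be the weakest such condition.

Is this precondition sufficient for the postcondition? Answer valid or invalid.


Working backward. After the program, the postcondition cnt + 2 < 5 must hold; in canonical form it is cnt < 3.
Before s := r: cnt < 3
Before cnt := cnt + 2*cnt + 8: 3*cnt < -5
Before skip: 3*cnt < -5
The weakest precondition is 3*cnt < -5.
Check whether 3*cnt < -1 implies it.
Countermodel: at the initial state cnt = -1, the precondition holds but the weakest precondition fails.
Answer: invalid


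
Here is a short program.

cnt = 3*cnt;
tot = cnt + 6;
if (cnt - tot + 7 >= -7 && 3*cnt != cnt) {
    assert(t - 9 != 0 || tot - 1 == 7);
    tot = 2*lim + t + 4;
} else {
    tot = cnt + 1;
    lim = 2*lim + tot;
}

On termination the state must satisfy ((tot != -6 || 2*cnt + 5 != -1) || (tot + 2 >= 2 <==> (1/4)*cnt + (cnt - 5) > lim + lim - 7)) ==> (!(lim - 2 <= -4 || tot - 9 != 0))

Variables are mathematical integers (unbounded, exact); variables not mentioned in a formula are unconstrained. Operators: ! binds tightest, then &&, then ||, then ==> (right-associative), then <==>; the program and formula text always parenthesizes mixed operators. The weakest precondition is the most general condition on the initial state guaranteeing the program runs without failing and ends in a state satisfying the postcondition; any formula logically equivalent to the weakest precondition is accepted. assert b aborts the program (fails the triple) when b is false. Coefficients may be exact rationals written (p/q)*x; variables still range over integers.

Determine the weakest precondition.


Working backward. After the program, the postcondition ((tot != -6 || 2*cnt + 5 != -1) || (tot + 2 >= 2 <==> (1/4)*cnt + (cnt - 5) > lim + lim - 7)) ==> (!(lim - 2 <= -4 || tot - 9 != 0)) must hold; in canonical form it is (tot != -6 || 2*cnt != -6 || (tot >= 0 <==> (5/4)*cnt > 2*lim - 2)) ==> (!(lim <= -2 || tot != 9)).
Then branch requires (t != 9 || tot == 8) && ((2*lim + t != -10 || 2*cnt != -6 || (2*lim + t >= -4 <==> (5/4)*cnt > 2*lim - 2)) ==> (!(lim <= -2 || 2*lim + t != 5))); else branch requires (cnt != -7 || 2*cnt != -6 || (cnt >= -1 <==> (3/4)*cnt + 4*lim < 0)) ==> (!(cnt + 2*lim <= -3 || cnt != 8)).
Before the if: ((cnt >= tot - 14 && 2*cnt != 0) ==> ((t != 9 || tot == 8) && ((2*lim + t != -10 || 2*cnt != -6 || (2*lim + t >= -4 <==> (5/4)*cnt > 2*lim - 2)) ==> (!(lim <= -2 || 2*lim + t != 5))))) && ((!(cnt >= tot - 14 && 2*cnt != 0)) ==> ((cnt != -7 || 2*cnt != -6 || (cnt >= -1 <==> (3/4)*cnt + 4*lim < 0)) ==> (!(cnt + 2*lim <= -3 || cnt != 8))))
Before tot := cnt + 6: (2*cnt != 0 ==> ((t != 9 || cnt == 2) && ((2*lim + t != -10 || 2*cnt != -6 || (2*lim + t >= -4 <==> (5/4)*cnt > 2*lim - 2)) ==> (!(lim <= -2 || 2*lim + t != 5))))) && ((!(2*cnt != 0)) ==> ((cnt != -7 || 2*cnt != -6 || (cnt >= -1 <==> (3/4)*cnt + 4*lim < 0)) ==> (!(cnt + 2*lim <= -3 || cnt != 8))))
Before cnt := 3*cnt: (6*cnt != 0 ==> ((t != 9 || 3*cnt == 2) && ((2*lim + t != -10 || 6*cnt != -6 || (2*lim + t >= -4 <==> (15/4)*cnt > 2*lim - 2)) ==> (!(lim <= -2 || 2*lim + t != 5))))) && ((!(6*cnt != 0)) ==> ((3*cnt != -7 || 6*cnt != -6 || (3*cnt >= -1 <==> (9/4)*cnt + 4*lim < 0)) ==> (!(3*cnt + 2*lim <= -3 || 3*cnt != 8))))
Answer: WP = (6*cnt != 0 ==> ((t != 9 || 3*cnt == 2) && ((2*lim + t != -10 || 6*cnt != -6 || (2*lim + t >= -4 <==> (15/4)*cnt > 2*lim - 2)) ==> (!(lim <= -2 || 2*lim + t != 5))))) && ((!(6*cnt != 0)) ==> ((3*cnt != -7 || 6*cnt != -6 || (3*cnt >= -1 <==> (9/4)*cnt + 4*lim < 0)) ==> (!(3*cnt + 2*lim <= -3 || 3*cnt != 8))))


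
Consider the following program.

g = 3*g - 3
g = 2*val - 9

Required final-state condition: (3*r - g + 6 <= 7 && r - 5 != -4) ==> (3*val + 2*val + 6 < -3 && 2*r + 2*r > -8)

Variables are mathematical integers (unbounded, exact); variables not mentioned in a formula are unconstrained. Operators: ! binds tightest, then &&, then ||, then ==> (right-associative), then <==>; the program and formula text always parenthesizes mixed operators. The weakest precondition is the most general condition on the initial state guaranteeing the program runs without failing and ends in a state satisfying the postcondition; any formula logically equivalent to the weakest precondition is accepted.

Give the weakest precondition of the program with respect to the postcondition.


Working backward. After the program, the postcondition (3*r - g + 6 <= 7 && r - 5 != -4) ==> (3*val + 2*val + 6 < -3 && 2*r + 2*r > -8) must hold; in canonical form it is (3*r <= g + 1 && r != 1) ==> (5*val < -9 && 4*r > -8).
Before g := 2*val - 9: (3*r <= 2*val - 8 && r != 1) ==> (5*val < -9 && 4*r > -8)
Before g := 3*g - 3: (3*r <= 2*val - 8 && r != 1) ==> (5*val < -9 && 4*r > -8)
Answer: WP = (3*r <= 2*val - 8 && r != 1) ==> (5*val < -9 && 4*r > -8)


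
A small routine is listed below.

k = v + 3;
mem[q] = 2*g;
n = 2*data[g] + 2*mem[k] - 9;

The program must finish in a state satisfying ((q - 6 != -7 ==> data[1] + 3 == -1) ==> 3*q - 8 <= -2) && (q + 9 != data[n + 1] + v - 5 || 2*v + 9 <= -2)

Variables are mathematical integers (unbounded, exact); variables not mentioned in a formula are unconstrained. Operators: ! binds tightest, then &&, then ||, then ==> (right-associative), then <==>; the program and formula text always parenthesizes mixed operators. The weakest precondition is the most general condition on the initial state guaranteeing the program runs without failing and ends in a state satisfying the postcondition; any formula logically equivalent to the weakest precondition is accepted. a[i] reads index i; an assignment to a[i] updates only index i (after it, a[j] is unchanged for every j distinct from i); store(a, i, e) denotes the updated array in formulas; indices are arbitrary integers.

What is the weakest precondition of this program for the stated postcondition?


Working backward. After the program, the postcondition ((q - 6 != -7 ==> data[1] + 3 == -1) ==> 3*q - 8 <= -2) && (q + 9 != data[n + 1] + v - 5 || 2*v + 9 <= -2) must hold; in canonical form it is ((q != -1 ==> data[1] == -4) ==> 3*q <= 6) && (q != data[n + 1] + v - 14 || 2*v <= -11).
Before n := 2*data[g] + 2*mem[k] - 9: ((q != -1 ==> data[1] == -4) ==> 3*q <= 6) && (q != data[2*data[g] + 2*mem[k] - 8] + v - 14 || 2*v <= -11)
Before mem[q] := 2*g: ((q != -1 ==> data[1] == -4) ==> 3*q <= 6) && (q != data[2*data[g] + 2*store(mem, q, 2*g)[k] - 8] + v - 14 || 2*v <= -11)
Before k := v + 3: ((q != -1 ==> data[1] == -4) ==> 3*q <= 6) && (q != data[2*data[g] + 2*store(mem, q, 2*g)[v + 3] - 8] + v - 14 || 2*v <= -11)
Answer: WP = ((q != -1 ==> data[1] == -4) ==> 3*q <= 6) && (q != data[2*data[g] + 2*store(mem, q, 2*g)[v + 3] - 8] + v - 14 || 2*v <= -11)


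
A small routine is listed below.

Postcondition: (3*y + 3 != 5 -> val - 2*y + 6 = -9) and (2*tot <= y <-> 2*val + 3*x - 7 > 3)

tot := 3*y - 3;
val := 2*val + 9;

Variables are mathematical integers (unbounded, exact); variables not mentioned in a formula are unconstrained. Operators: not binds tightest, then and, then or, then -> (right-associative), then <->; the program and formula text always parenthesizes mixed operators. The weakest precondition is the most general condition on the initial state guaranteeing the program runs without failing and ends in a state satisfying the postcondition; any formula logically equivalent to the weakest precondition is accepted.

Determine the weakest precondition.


Working backward. After the program, the postcondition (3*y + 3 != 5 -> val - 2*y + 6 = -9) and (2*tot <= y <-> 2*val + 3*x - 7 > 3) must hold; in canonical form it is (3*y != 2 -> val = 2*y - 15) and (2*tot <= y <-> 2*val + 3*x > 10).
Before val := 2*val + 9: (3*y != 2 -> 2*val = 2*y - 24) and (2*tot <= y <-> 4*val + 3*x > -8)
Before tot := 3*y - 3: (3*y != 2 -> 2*val = 2*y - 24) and (5*y <= 6 <-> 4*val + 3*x > -8)
Answer: WP = (3*y != 2 -> 2*val = 2*y - 24) and (5*y <= 6 <-> 4*val + 3*x > -8)


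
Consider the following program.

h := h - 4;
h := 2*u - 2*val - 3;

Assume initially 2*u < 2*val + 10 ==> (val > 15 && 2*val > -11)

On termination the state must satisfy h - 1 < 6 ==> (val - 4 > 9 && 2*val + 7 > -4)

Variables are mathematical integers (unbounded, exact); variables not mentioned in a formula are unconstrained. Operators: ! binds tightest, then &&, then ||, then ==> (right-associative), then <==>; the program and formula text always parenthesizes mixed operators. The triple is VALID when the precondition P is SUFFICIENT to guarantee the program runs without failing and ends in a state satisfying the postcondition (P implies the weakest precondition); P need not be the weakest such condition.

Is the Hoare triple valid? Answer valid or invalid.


Working backward. After the program, the postcondition h - 1 < 6 ==> (val - 4 > 9 && 2*val + 7 > -4) must hold; in canonical form it is h < 7 ==> (val > 13 && 2*val > -11).
Before h := 2*u - 2*val - 3: 2*u < 2*val + 10 ==> (val > 13 && 2*val > -11)
Before h := h - 4: 2*u < 2*val + 10 ==> (val > 13 && 2*val > -11)
The weakest precondition is 2*u < 2*val + 10 ==> (val > 13 && 2*val > -11).
Check whether 2*u < 2*val + 10 ==> (val > 15 && 2*val > -11) implies it.
Every state satisfying the precondition satisfies the weakest precondition: the implication holds.
Answer: valid


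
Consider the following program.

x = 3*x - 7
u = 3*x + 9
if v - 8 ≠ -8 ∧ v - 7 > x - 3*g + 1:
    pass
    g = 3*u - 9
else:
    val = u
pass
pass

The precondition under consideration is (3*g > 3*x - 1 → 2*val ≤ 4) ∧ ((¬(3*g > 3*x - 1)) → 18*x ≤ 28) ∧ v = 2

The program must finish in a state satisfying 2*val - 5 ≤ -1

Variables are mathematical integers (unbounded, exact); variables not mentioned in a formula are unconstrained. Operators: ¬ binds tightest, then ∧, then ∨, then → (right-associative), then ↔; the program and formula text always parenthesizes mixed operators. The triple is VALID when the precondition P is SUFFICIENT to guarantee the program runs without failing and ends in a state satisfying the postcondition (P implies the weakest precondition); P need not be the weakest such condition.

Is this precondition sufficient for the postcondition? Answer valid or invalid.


Working backward. After the program, the postcondition 2*val - 5 ≤ -1 must hold; in canonical form it is 2*val ≤ 4.
Before skip: 2*val ≤ 4
Before skip: 2*val ≤ 4
Then branch requires 2*val ≤ 4; else branch requires 2*u ≤ 4.
Before the if: ((v ≠ 0 ∧ 3*g + v > x + 8) → 2*val ≤ 4) ∧ ((¬(v ≠ 0 ∧ 3*g + v > x + 8)) → 2*u ≤ 4)
Before u := 3*x + 9: ((v ≠ 0 ∧ 3*g + v > x + 8) → 2*val ≤ 4) ∧ ((¬(v ≠ 0 ∧ 3*g + v > x + 8)) → 6*x ≤ -14)
Before x := 3*x - 7: ((v ≠ 0 ∧ 3*g + v > 3*x + 1) → 2*val ≤ 4) ∧ ((¬(v ≠ 0 ∧ 3*g + v > 3*x + 1)) → 18*x ≤ 28)
The weakest precondition is ((v ≠ 0 ∧ 3*g + v > 3*x + 1) → 2*val ≤ 4) ∧ ((¬(v ≠ 0 ∧ 3*g + v > 3*x + 1)) → 18*x ≤ 28).
Check whether (3*g > 3*x - 1 → 2*val ≤ 4) ∧ ((¬(3*g > 3*x - 1)) → 18*x ≤ 28) ∧ v = 2 implies it.
Every state satisfying the precondition satisfies the weakest precondition: the implication holds.
Answer: valid


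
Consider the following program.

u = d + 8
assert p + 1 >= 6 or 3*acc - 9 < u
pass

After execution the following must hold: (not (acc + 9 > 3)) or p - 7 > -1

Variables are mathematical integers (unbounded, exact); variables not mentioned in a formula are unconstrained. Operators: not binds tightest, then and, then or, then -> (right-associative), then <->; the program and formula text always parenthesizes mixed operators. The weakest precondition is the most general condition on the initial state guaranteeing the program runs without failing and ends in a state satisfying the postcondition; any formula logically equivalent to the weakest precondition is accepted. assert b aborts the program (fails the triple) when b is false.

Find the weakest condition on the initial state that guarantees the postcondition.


Working backward. After the program, the postcondition (not (acc + 9 > 3)) or p - 7 > -1 must hold; in canonical form it is (not (acc > -6)) or p > 6.
Before skip: (not (acc > -6)) or p > 6
Before assert p + 1 >= 6 or 3*acc - 9 < u: (p >= 5 or 3*acc < u + 9) and ((not (acc > -6)) or p > 6)
Before u := d + 8: (p >= 5 or 3*acc < d + 17) and ((not (acc > -6)) or p > 6)
Answer: WP = (p >= 5 or 3*acc < d + 17) and ((not (acc > -6)) or p > 6)


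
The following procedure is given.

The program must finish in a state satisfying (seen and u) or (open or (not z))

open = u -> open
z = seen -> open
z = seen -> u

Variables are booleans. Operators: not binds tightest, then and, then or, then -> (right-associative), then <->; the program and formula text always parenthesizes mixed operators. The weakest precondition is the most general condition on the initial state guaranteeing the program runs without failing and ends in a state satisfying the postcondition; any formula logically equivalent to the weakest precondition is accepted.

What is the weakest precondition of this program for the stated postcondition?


Working backward. After the program, the postcondition (seen and u) or (open or (not z)) must hold; in canonical form it is (seen and u) or open or (not z).
Before z := seen -> u: (seen and u) or open or (not (seen -> u))
Before z := seen -> open: (seen and u) or open or (not (seen -> u))
Before open := u -> open: (seen and u) or (u -> open) or (not (seen -> u))
Answer: WP = (seen and u) or (u -> open) or (not (seen -> u))


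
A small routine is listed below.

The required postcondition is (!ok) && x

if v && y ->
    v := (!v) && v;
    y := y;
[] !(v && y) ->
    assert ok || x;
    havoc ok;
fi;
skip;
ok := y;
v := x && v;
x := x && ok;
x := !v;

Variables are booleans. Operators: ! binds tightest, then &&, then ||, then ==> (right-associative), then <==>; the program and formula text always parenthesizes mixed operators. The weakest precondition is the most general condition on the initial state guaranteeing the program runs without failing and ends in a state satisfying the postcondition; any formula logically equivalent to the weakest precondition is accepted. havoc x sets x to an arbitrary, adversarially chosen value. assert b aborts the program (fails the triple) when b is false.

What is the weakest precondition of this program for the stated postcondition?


Working backward. After the program, (!ok) && x must hold.
Before x := !v: (!ok) && (!v)
Before x := x && ok: (!ok) && (!v)
Before v := x && v: (!ok) && (!(x && v))
Before ok := y: (!y) && (!(x && v))
Before skip: (!y) && (!(x && v))
Then branch requires !y; else branch requires (ok || x) && (!y) && (!(x && v)).
Before the if: ((v && y) ==> (!y)) && ((!(v && y)) ==> ((ok || x) && (!y) && (!(x && v))))
Answer: WP = ((v && y) ==> (!y)) && ((!(v && y)) ==> ((ok || x) && (!y) && (!(x && v))))


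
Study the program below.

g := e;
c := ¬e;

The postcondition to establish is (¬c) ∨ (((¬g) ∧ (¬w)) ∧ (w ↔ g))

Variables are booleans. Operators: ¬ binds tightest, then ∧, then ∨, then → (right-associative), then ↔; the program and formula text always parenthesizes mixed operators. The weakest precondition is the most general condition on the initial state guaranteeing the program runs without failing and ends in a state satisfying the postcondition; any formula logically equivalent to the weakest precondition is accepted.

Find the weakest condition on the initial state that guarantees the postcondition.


Working backward. After the program, the postcondition (¬c) ∨ (((¬g) ∧ (¬w)) ∧ (w ↔ g)) must hold; in canonical form it is (¬c) ∨ ((¬g) ∧ (¬w) ∧ (w ↔ g)).
Before c := ¬e: e ∨ ((¬g) ∧ (¬w) ∧ (w ↔ g))
Before g := e: e ∨ ((¬e) ∧ (¬w) ∧ (w ↔ e))
Answer: WP = e ∨ ((¬e) ∧ (¬w) ∧ (w ↔ e))


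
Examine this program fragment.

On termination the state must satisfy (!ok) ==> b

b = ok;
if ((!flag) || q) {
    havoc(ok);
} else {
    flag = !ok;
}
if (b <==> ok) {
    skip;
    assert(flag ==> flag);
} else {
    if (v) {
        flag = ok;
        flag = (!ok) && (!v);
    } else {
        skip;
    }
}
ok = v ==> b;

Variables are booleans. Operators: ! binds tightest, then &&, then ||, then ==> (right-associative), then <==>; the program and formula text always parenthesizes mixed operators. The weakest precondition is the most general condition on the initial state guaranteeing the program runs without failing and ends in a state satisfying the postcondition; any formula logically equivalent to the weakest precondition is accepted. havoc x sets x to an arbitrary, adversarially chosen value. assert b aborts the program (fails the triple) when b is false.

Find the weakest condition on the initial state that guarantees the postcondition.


Working backward. After the program, (!ok) ==> b must hold.
Before ok := v ==> b: (!(v ==> b)) ==> b
Then branch requires (!(v ==> b)) ==> b; else branch requires (v ==> ((!(v ==> b)) ==> b)) && ((!v) ==> ((!(v ==> b)) ==> b)).
Before the if: ((b <==> ok) ==> ((!(v ==> b)) ==> b)) && ((!(b <==> ok)) ==> ((v ==> ((!(v ==> b)) ==> b)) && ((!v) ==> ((!(v ==> b)) ==> b))))
Then branch requires (b ==> ((!(v ==> b)) ==> b)) && ((!b) ==> ((v ==> ((!(v ==> b)) ==> b)) && ((!v) ==> ((!(v ==> b)) ==> b)))) && ((!b) ==> ((!(v ==> b)) ==> b)) && (b ==> ((v ==> ((!(v ==> b)) ==> b)) && ((!v) ==> ((!(v ==> b)) ==> b)))); else branch requires ((b <==> ok) ==> ((!(v ==> b)) ==> b)) && ((!(b <==> ok)) ==> ((v ==> ((!(v ==> b)) ==> b)) && ((!v) ==> ((!(v ==> b)) ==> b)))).
Before the if: (((!flag) || q) ==> ((b ==> ((!(v ==> b)) ==> b)) && ((!b) ==> ((v ==> ((!(v ==> b)) ==> b)) && ((!v) ==> ((!(v ==> b)) ==> b)))) && ((!b) ==> ((!(v ==> b)) ==> b)) && (b ==> ((v ==> ((!(v ==> b)) ==> b)) && ((!v) ==> ((!(v ==> b)) ==> b)))))) && ((!((!flag) || q)) ==> (((b <==> ok) ==> ((!(v ==> b)) ==> b)) && ((!(b <==> ok)) ==> ((v ==> ((!(v ==> b)) ==> b)) && ((!v) ==> ((!(v ==> b)) ==> b))))))
Before b := ok: (((!flag) || q) ==> ((ok ==> ((!(v ==> ok)) ==> ok)) && ((!ok) ==> ((v ==> ((!(v ==> ok)) ==> ok)) && ((!v) ==> ((!(v ==> ok)) ==> ok)))) && ((!ok) ==> ((!(v ==> ok)) ==> ok)) && (ok ==> ((v ==> ((!(v ==> ok)) ==> ok)) && ((!v) ==> ((!(v ==> ok)) ==> ok)))))) && ((!((!flag) || q)) ==> ((!(v ==> ok)) ==> ok))
Answer: WP = (((!flag) || q) ==> ((ok ==> ((!(v ==> ok)) ==> ok)) && ((!ok) ==> ((v ==> ((!(v ==> ok)) ==> ok)) && ((!v) ==> ((!(v ==> ok)) ==> ok)))) && ((!ok) ==> ((!(v ==> ok)) ==> ok)) && (ok ==> ((v ==> ((!(v ==> ok)) ==> ok)) && ((!v) ==> ((!(v ==> ok)) ==> ok)))))) && ((!((!flag) || q)) ==> ((!(v ==> ok)) ==> ok))


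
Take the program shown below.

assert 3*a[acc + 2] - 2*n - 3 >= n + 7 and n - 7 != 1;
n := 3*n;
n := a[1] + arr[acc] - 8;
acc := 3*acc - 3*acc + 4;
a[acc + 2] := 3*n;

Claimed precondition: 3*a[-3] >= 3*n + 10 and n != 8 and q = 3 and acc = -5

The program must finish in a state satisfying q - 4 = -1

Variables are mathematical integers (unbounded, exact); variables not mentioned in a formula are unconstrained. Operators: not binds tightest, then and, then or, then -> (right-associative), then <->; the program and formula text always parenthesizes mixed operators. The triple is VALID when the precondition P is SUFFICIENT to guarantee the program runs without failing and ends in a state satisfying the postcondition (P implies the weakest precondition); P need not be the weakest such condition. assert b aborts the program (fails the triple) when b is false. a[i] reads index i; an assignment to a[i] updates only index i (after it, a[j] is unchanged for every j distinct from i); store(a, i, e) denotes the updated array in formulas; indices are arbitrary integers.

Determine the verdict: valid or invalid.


Working backward. After the program, the postcondition q - 4 = -1 must hold; in canonical form it is q = 3.
Before a[acc + 2] := 3*n: q = 3
Before acc := 3*acc - 3*acc + 4: q = 3
Before n := a[1] + arr[acc] - 8: q = 3
Before n := 3*n: q = 3
Before assert 3*a[acc + 2] - 2*n - 3 >= n + 7 and n - 7 != 1: 3*a[acc + 2] >= 3*n + 10 and n != 8 and q = 3
The weakest precondition is 3*a[acc + 2] >= 3*n + 10 and n != 8 and q = 3.
Check whether 3*a[-3] >= 3*n + 10 and n != 8 and q = 3 and acc = -5 implies it.
Every state satisfying the precondition satisfies the weakest precondition: the implication holds.
Answer: valid


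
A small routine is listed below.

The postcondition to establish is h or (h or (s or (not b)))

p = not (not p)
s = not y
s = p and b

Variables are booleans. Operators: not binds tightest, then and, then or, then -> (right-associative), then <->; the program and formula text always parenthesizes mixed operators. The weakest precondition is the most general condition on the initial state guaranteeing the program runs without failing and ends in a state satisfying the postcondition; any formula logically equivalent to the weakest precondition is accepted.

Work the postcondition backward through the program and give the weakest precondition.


Working backward. After the program, the postcondition h or (h or (s or (not b))) must hold; in canonical form it is h or s or (not b).
Before s := p and b: h or (p and b) or (not b)
Before s := not y: h or (p and b) or (not b)
Before p := not (not p): h or (p and b) or (not b)
Answer: WP = h or (p and b) or (not b)


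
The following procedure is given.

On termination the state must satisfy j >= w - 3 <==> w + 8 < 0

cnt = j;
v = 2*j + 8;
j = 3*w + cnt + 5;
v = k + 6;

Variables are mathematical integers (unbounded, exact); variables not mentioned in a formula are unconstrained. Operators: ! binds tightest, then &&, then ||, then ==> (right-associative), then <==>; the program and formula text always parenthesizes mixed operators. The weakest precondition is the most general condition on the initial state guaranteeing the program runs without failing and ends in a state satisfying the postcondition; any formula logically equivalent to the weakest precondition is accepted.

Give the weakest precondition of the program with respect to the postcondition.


Working backward. After the program, the postcondition j >= w - 3 <==> w + 8 < 0 must hold; in canonical form it is j >= w - 3 <==> w < -8.
Before v := k + 6: j >= w - 3 <==> w < -8
Before j := 3*w + cnt + 5: cnt + 2*w >= -8 <==> w < -8
Before v := 2*j + 8: cnt + 2*w >= -8 <==> w < -8
Before cnt := j: j + 2*w >= -8 <==> w < -8
Answer: WP = j + 2*w >= -8 <==> w < -8


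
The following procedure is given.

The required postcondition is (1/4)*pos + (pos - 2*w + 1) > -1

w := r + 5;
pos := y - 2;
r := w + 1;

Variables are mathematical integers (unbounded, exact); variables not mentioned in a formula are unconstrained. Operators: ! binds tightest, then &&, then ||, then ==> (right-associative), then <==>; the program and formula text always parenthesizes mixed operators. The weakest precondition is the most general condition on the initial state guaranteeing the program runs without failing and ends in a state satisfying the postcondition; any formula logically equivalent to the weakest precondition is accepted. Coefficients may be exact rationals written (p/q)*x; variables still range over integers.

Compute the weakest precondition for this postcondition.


Working backward. After the program, the postcondition (1/4)*pos + (pos - 2*w + 1) > -1 must hold; in canonical form it is (5/4)*pos > 2*w - 2.
Before r := w + 1: (5/4)*pos > 2*w - 2
Before pos := y - 2: (5/4)*y > 2*w + 1/2
Before w := r + 5: (5/4)*y > 2*r + 21/2
Answer: WP = (5/4)*y > 2*r + 21/2


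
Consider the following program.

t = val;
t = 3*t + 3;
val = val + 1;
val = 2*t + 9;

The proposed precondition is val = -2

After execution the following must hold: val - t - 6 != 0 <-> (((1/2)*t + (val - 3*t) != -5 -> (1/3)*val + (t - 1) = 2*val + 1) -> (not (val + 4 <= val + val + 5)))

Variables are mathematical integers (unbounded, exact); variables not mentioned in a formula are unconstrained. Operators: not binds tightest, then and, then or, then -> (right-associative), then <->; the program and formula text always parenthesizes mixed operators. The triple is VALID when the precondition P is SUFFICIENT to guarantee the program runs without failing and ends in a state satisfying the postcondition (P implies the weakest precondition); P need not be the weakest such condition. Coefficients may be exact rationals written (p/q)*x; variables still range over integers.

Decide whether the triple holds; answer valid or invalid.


Working backward. After the program, the postcondition val - t - 6 != 0 <-> (((1/2)*t + (val - 3*t) != -5 -> (1/3)*val + (t - 1) = 2*val + 1) -> (not (val + 4 <= val + val + 5))) must hold; in canonical form it is val != t + 6 <-> ((val != (5/2)*t - 5 -> t = (5/3)*val + 2) -> (not (val >= -1))).
Before val := 2*t + 9: t != -3 <-> (((1/2)*t != 14 -> (7/3)*t = -17) -> (not (2*t >= -10)))
Before val := val + 1: t != -3 <-> (((1/2)*t != 14 -> (7/3)*t = -17) -> (not (2*t >= -10)))
Before t := 3*t + 3: 3*t != -6 <-> (((3/2)*t != 25/2 -> 7*t = -24) -> (not (6*t >= -16)))
Before t := val: 3*val != -6 <-> (((3/2)*val != 25/2 -> 7*val = -24) -> (not (6*val >= -16)))
The weakest precondition is 3*val != -6 <-> (((3/2)*val != 25/2 -> 7*val = -24) -> (not (6*val >= -16))).
Check whether val = -2 implies it.
Countermodel: at the initial state val = -2, the precondition holds but the weakest precondition fails.
Answer: invalid


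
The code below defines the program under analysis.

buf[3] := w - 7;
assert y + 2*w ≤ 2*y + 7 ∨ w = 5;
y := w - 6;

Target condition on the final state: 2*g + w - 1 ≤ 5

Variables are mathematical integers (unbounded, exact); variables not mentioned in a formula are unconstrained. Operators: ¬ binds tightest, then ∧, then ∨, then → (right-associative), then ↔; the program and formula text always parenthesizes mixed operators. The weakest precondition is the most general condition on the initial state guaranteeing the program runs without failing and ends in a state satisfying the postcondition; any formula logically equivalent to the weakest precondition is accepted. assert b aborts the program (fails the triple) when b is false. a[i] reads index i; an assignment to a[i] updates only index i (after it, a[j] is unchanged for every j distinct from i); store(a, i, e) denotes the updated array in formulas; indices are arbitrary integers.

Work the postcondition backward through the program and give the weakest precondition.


Working backward. After the program, the postcondition 2*g + w - 1 ≤ 5 must hold; in canonical form it is 2*g + w ≤ 6.
Before y := w - 6: 2*g + w ≤ 6
Before assert y + 2*w ≤ 2*y + 7 ∨ w = 5: (2*w ≤ y + 7 ∨ w = 5) ∧ 2*g + w ≤ 6
Before buf[3] := w - 7: (2*w ≤ y + 7 ∨ w = 5) ∧ 2*g + w ≤ 6
Answer: WP = (2*w ≤ y + 7 ∨ w = 5) ∧ 2*g + w ≤ 6


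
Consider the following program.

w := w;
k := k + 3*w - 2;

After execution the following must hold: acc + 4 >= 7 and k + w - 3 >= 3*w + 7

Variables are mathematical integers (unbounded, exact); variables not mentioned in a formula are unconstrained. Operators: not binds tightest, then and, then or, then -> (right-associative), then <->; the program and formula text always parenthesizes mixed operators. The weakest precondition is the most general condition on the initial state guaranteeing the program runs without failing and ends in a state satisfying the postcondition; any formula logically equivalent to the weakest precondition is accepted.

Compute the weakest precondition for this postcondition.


Working backward. After the program, the postcondition acc + 4 >= 7 and k + w - 3 >= 3*w + 7 must hold; in canonical form it is acc >= 3 and k >= 2*w + 10.
Before k := k + 3*w - 2: acc >= 3 and k + w >= 12
Before w := w: acc >= 3 and k + w >= 12
Answer: WP = acc >= 3 and k + w >= 12


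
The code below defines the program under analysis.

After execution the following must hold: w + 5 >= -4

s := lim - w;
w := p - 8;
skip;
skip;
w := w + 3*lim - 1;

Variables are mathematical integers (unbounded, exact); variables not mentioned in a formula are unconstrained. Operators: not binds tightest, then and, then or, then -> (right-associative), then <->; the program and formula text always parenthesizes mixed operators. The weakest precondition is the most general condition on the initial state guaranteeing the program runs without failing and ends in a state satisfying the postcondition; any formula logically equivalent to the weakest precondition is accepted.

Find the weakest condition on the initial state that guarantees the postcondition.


Working backward. After the program, the postcondition w + 5 >= -4 must hold; in canonical form it is w >= -9.
Before w := w + 3*lim - 1: 3*lim + w >= -8
Before skip: 3*lim + w >= -8
Before skip: 3*lim + w >= -8
Before w := p - 8: 3*lim + p >= 0
Before s := lim - w: 3*lim + p >= 0
Answer: WP = 3*lim + p >= 0


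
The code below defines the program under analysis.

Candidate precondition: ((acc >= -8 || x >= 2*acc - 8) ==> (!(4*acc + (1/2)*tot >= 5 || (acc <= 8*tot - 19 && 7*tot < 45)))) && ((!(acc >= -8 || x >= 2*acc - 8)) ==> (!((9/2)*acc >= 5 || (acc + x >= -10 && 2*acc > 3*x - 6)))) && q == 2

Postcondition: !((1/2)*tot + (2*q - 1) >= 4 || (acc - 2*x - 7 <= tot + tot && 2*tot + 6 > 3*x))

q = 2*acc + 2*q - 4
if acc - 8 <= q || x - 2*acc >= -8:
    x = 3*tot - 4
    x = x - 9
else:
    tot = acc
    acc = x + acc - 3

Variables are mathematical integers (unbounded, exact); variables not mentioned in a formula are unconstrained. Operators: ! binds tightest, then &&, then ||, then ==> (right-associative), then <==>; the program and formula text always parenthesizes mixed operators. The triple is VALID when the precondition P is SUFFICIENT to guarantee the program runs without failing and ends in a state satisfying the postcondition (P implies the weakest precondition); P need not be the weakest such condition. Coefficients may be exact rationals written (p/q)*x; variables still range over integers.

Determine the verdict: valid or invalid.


Working backward. After the program, the postcondition !((1/2)*tot + (2*q - 1) >= 4 || (acc - 2*x - 7 <= tot + tot && 2*tot + 6 > 3*x)) must hold; in canonical form it is !(2*q + (1/2)*tot >= 5 || (acc <= 2*tot + 2*x + 7 && 2*tot > 3*x - 6)).
Then branch requires !(2*q + (1/2)*tot >= 5 || (acc <= 8*tot - 19 && 7*tot < 45)); else branch requires !((1/2)*acc + 2*q >= 5 || (acc + x >= -10 && 2*acc > 3*x - 6)).
Before the if: ((acc <= q + 8 || x >= 2*acc - 8) ==> (!(2*q + (1/2)*tot >= 5 || (acc <= 8*tot - 19 && 7*tot < 45)))) && ((!(acc <= q + 8 || x >= 2*acc - 8)) ==> (!((1/2)*acc + 2*q >= 5 || (acc + x >= -10 && 2*acc > 3*x - 6))))
Before q := 2*acc + 2*q - 4: ((acc + 2*q >= -4 || x >= 2*acc - 8) ==> (!(4*acc + 4*q + (1/2)*tot >= 13 || (acc <= 8*tot - 19 && 7*tot < 45)))) && ((!(acc + 2*q >= -4 || x >= 2*acc - 8)) ==> (!((9/2)*acc + 4*q >= 13 || (acc + x >= -10 && 2*acc > 3*x - 6))))
The weakest precondition is ((acc + 2*q >= -4 || x >= 2*acc - 8) ==> (!(4*acc + 4*q + (1/2)*tot >= 13 || (acc <= 8*tot - 19 && 7*tot < 45)))) && ((!(acc + 2*q >= -4 || x >= 2*acc - 8)) ==> (!((9/2)*acc + 4*q >= 13 || (acc + x >= -10 && 2*acc > 3*x - 6)))).
Check whether ((acc >= -8 || x >= 2*acc - 8) ==> (!(4*acc + (1/2)*tot >= 5 || (acc <= 8*tot - 19 && 7*tot < 45)))) && ((!(acc >= -8 || x >= 2*acc - 8)) ==> (!((9/2)*acc >= 5 || (acc + x >= -10 && 2*acc > 3*x - 6)))) && q == 2 implies it.
Every state satisfying the precondition satisfies the weakest precondition: the implication holds.
Answer: valid


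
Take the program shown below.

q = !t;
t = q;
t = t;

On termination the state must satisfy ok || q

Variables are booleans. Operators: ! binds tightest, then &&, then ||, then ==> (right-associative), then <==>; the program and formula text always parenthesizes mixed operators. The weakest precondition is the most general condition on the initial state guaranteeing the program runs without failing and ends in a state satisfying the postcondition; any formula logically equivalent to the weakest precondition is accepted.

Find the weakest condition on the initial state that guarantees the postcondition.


Working backward. After the program, ok || q must hold.
Before t := t: ok || q
Before t := q: ok || q
Before q := !t: ok || (!t)
Answer: WP = ok || (!t)


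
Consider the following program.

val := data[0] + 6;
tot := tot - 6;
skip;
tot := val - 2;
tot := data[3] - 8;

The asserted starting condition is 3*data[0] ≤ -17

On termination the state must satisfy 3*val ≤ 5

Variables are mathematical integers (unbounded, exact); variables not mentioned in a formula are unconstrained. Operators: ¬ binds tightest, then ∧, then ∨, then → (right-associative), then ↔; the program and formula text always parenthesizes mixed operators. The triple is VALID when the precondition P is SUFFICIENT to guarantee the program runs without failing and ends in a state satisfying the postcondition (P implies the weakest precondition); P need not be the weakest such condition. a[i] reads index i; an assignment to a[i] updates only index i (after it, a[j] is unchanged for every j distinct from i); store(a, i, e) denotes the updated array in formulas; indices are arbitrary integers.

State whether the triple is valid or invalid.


Working backward. After the program, 3*val ≤ 5 must hold.
Before tot := data[3] - 8: 3*val ≤ 5
Before tot := val - 2: 3*val ≤ 5
Before skip: 3*val ≤ 5
Before tot := tot - 6: 3*val ≤ 5
Before val := data[0] + 6: 3*data[0] ≤ -13
The weakest precondition is 3*data[0] ≤ -13.
Check whether 3*data[0] ≤ -17 implies it.
Every state satisfying the precondition satisfies the weakest precondition: the implication holds.
Answer: valid


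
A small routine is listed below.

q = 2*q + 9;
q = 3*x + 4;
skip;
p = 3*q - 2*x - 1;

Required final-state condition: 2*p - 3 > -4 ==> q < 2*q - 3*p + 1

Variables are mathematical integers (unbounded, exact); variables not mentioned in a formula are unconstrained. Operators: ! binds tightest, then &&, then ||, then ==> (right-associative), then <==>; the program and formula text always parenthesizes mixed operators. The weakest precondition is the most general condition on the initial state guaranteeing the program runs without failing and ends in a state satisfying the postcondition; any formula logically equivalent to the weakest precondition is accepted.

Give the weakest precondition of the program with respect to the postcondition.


Working backward. After the program, the postcondition 2*p - 3 > -4 ==> q < 2*q - 3*p + 1 must hold; in canonical form it is 2*p > -1 ==> 3*p < q + 1.
Before p := 3*q - 2*x - 1: 6*q > 4*x + 1 ==> 8*q < 6*x + 4
Before skip: 6*q > 4*x + 1 ==> 8*q < 6*x + 4
Before q := 3*x + 4: 14*x > -23 ==> 18*x < -28
Before q := 2*q + 9: 14*x > -23 ==> 18*x < -28
Answer: WP = 14*x > -23 ==> 18*x < -28
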